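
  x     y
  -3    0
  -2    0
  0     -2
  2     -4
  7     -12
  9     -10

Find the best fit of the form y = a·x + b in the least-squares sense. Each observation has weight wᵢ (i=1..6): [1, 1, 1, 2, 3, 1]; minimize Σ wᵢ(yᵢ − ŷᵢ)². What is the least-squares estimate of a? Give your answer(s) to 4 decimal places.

a = -1.1414

The normal equations are: 249·a + 29·b = -358;  29·a + 9·b = -56.
(Σwᵢ·x·x = 249, Σwᵢ·x = 29, Σwᵢ·1 = 9, Σwᵢ·x·y = -358, Σwᵢ·y = -56.)
Eliminating b: 9·(row 1) − 29·(row 2) gives 1400·a = 9·(-358) − 29·(-56) = -1598, so a = -799/700.
Then b = ((-56) − 29·(-799/700))/9 = -1781/700.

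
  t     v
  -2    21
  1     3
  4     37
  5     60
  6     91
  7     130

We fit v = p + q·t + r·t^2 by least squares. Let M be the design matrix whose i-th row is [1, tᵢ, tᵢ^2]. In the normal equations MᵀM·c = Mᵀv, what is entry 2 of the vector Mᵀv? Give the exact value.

Entry 2 ↔ basis t, so (Mᵀv)_{2} = Σᵢ (t)·vᵢ = (-2)·(21) + (1)·(3) + (4)·(37) + (5)·(60) + (6)·(91) + (7)·(130) = 1865.

1865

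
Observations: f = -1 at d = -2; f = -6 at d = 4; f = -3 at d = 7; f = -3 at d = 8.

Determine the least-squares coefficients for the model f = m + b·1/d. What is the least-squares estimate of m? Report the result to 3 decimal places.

Forming XᵀX = [[4, 1/56]; [1/56, 1093/3136]] and Xᵀf = [-13, -101/56]ᵀ gives XᵀX·[m, b]ᵀ = Xᵀf.
Eliminating b: (1093/3136)·(row 1) − (1/56)·(row 2) gives (4371/3136)·m = (1093/3136)·(-13) − (1/56)·(-101/56) = -3527/784, so m = -14108/4371.
Then b = ((-101/56) − (1/56)·(-14108/4371))/(1093/3136) = -21896/4371.

m = -3.228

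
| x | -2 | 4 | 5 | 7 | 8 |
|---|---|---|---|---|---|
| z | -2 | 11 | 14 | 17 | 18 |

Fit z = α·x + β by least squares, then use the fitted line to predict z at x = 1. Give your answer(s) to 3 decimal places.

Setting ∂/∂α … = 0 gives: 158·α + 22·β = 381;  22·α + 5·β = 58.
Eliminating β: 5·(row 1) − 22·(row 2) gives 306·α = 5·381 − 22·58 = 629, so α = 37/18.
Then β = (58 − 22·(37/18))/5 = 23/9.
At x = 1: ẑ = (37/18)·(1) + (23/9)·(1) = 83/18.

ẑ = 4.611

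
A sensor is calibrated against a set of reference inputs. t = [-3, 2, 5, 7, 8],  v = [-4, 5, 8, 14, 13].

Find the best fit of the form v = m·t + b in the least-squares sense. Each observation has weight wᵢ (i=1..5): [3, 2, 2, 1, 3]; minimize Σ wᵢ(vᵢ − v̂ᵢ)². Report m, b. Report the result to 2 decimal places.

m = 1.57, b = 0.95

From the data, Σwᵢ·t·t = 326, Σwᵢ·t = 36, Σwᵢ·1 = 11.
And Σwᵢ·t·v = 546, Σwᵢ·v = 67.
Normal equations: [[326, 36]; [36, 11]]·[m, b]ᵀ = [546, 67]ᵀ.
Determinant 326·11 − 36² = 2290.
m = (546·11 − 36·67)/2290 = 1797/1145; b = (326·67 − 36·546)/2290 = 1093/1145.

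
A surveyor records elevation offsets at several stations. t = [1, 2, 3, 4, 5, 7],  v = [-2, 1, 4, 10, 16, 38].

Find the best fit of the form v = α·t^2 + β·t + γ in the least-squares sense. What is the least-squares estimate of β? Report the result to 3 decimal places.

Entries of AᵀA: Σt^2·t^2 = 3380, Σt^2·t = 568, Σt^2 = 104, Σt·t = 104, Σt = 22, Σ1 = 6.
For Aᵀv: Σt^2·v = 2460, Σt·v = 398, Σv = 67.
AᵀA·[α, β, γ]ᵀ = Aᵀv becomes [[3380, 568, 104]; [568, 104, 22]; [104, 22, 6]]·[α, β, γ]ᵀ = [2460, 398, 67]ᵀ.
Inverting the 3×3 Gram matrix, [α, β, γ]ᵀ = [20/21, -229/210, -47/35]ᵀ.

β = -1.090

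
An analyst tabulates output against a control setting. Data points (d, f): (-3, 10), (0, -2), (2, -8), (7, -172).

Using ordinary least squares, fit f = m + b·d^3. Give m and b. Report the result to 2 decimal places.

Compute the Gram sums: Σ1 = 4, Σd^3 = 324, Σd^3·d^3 = 118442.
Moment sums: Σf = -172, Σd^3·f = -59330.
Normal equations: [[4, 324]; [324, 118442]]·[m, b]ᵀ = [-172, -59330]ᵀ.
Δ = 4·118442 − 324² = 368792.
m = ((-172)·118442 − 324·(-59330))/368792 = -143638/46099; b = (4·(-59330) − 324·(-172))/368792 = -22699/46099.

m = -3.12, b = -0.49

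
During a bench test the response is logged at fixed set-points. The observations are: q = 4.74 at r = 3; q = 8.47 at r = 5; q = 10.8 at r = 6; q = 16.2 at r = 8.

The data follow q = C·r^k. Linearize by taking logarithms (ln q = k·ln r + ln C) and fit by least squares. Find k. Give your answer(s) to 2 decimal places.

Taking logs, ln q = k·ln r + ln C, so regress ln q on ln r.
Sums: Σln r = 6.5793, Σ(ln r)² = 11.3317, Σln q = 8.8571, Σln r·ln q = 15.2029.
Normal system: [[11.3317, 6.5793]; [6.5793, 4]]·[k, ln C]ᵀ = [15.2029, 8.8571]ᵀ.
Solving (det = 2.0403): k = 1.24416, ln C = 0.16787.

k = 1.24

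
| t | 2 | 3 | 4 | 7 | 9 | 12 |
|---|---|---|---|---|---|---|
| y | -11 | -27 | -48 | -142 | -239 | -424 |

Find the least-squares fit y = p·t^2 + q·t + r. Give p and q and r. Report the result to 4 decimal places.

p = -2.9690, q = 0.3487, r = -0.7138

Sums needed: Σt^2·t^2 = 30051, Σt^2·t = 2899, Σt^2 = 303, Σt·t = 303, Σt = 37, Σ1 = 6.
Right-hand side: Σt^2·y = -88428, Σt·y = -8528, Σy = -891.
XᵀX·[p, q, r]ᵀ = Xᵀy becomes [[30051, 2899, 303]; [2899, 303, 37]; [303, 37, 6]]·[p, q, r]ᵀ = [-88428, -8528, -891]ᵀ.
Inverting the 3×3 Gram matrix, [p, q, r]ᵀ = [-124177/41824, 14583/41824, -14927/20912]ᵀ.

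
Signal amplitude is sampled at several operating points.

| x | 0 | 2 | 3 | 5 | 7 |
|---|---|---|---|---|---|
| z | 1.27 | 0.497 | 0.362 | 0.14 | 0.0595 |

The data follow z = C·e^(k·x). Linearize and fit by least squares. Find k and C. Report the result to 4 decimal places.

k = -0.4360, C = 1.2581

Taking logs, ln z = k·x + ln C, so regress ln z on x.
AᵀA = [[87.0000, 17.0000]; [17.0000, 5]], rhs = [-34.0297, -6.2642]ᵀ  (here Σx = 17.0000, Σ(x)² = 87.0000, Σln z = -6.2642, Σx·ln z = -34.0297).
Solving (det = 146.0000): k = -0.43601, ln C = 0.22961, so C = exp(0.22961) = 1.25811.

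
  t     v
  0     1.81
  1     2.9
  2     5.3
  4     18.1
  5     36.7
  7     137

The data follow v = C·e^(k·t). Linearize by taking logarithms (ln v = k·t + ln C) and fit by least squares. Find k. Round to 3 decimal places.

With ln vᵢ as the transformed response and tᵢ as the regressor:
Σt = 19.0000, Σ(t)² = 95.0000, Σln v = 14.7444, Σt·ln v = 68.4375.
Equations: 95.0000·k + 19.0000·ln C = 68.4375;  19.0000·k + 6·ln C = 14.7444.
Δ = 95.0000·6 − (19.0000)² = 209.0000; k = (68.4375·6 − 19.0000·14.7444)/209.0000 = 0.62431, ln C = (95.0000·14.7444 − 19.0000·68.4375)/209.0000 = 0.48041.

k = 0.624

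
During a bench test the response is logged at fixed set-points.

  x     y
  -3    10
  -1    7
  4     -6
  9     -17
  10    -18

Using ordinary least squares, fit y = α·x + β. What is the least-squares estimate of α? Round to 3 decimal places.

Normal-equation sums: Σx·x = 207, Σx = 19, Σ1 = 5.
Moment sums: Σx·y = -394, Σy = -24.
So MᵀM·[α, β]ᵀ = Mᵀy: [[207, 19]; [19, 5]]·[α, β]ᵀ = [-394, -24]ᵀ.
det = 207·5 − 19² = 674.
α = ((-394)·5 − 19·(-24))/674 = -757/337; β = (207·(-24) − 19·(-394))/674 = 1259/337.

α = -2.246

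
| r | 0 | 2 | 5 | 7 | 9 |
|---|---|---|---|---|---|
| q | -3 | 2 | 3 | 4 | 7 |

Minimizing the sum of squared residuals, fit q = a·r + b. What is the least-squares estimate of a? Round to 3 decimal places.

Sums needed: Σr·r = 159, Σr = 23, Σ1 = 5.
Right-hand side: Σr·q = 110, Σq = 13.
Normal equations: [[159, 23]; [23, 5]]·[a, b]ᵀ = [110, 13]ᵀ.
Determinant 159·5 − 23² = 266.
a = (110·5 − 23·13)/266 = 251/266; b = (159·13 − 23·110)/266 = -463/266.

a = 0.944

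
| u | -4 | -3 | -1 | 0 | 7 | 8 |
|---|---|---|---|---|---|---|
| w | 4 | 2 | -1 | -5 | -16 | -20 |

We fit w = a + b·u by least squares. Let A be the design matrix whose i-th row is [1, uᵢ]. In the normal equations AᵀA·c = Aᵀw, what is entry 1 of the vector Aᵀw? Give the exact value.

-36

Entry 1 ↔ basis 1, so (Aᵀw)_{1} = Σᵢ wᵢ = (1)·(4) + (1)·(2) + (1)·(-1) + (1)·(-5) + (1)·(-16) + (1)·(-20) = -36.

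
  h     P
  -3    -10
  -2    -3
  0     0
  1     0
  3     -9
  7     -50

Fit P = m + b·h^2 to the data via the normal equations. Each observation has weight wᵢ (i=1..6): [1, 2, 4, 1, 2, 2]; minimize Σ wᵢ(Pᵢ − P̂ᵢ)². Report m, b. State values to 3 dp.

With design matrix X, XᵀWX = [[12, 134]; [134, 5078]] and XᵀWP = [-134, -5176]ᵀ.
Δ = 12·5078 − 134² = 42980.
m = ((-134)·5078 − 134·(-5176))/42980 = 469/1535; b = (12·(-5176) − 134·(-134))/42980 = -1577/1535.

m = 0.306, b = -1.027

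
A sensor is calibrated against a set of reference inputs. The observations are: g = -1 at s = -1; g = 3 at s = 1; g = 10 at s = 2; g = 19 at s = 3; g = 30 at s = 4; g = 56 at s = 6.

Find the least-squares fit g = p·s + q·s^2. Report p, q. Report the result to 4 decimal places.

Forming AᵀA = [[67, 315]; [315, 1651]] and Aᵀg = [537, 2709]ᵀ gives AᵀA·[p, q]ᵀ = Aᵀg.
Eliminating q: 1651·(row 1) − 315·(row 2) gives 11392·p = 1651·537 − 315·2709 = 33252, so p = 8313/2848.
Then q = (2709 − 315·(8313/2848))/1651 = 3087/2848.

p = 2.9189, q = 1.0839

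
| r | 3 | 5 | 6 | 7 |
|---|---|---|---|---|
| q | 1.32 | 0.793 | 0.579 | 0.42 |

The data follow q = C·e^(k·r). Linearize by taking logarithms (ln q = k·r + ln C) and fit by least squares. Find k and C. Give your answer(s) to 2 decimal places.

Linearized form: ln q = k·r + ln C. From the 4 transformed points,
Σr = 21.0000, Σ(r)² = 119.0000, Σln q = -1.3683, Σr·ln q = -9.6780.
Normal system: [[119.0000, 21.0000]; [21.0000, 4]]·[k, ln C]ᵀ = [-9.6780, -1.3683]ᵀ.
Δ = 119.0000·4 − (21.0000)² = 35.0000; k = (-9.6780·4 − 21.0000·-1.3683)/35.0000 = -0.28510, ln C = (119.0000·-1.3683 − 21.0000·-9.6780)/35.0000 = 1.15473, so C = exp(1.15473) = 3.17316.

k = -0.29, C = 3.17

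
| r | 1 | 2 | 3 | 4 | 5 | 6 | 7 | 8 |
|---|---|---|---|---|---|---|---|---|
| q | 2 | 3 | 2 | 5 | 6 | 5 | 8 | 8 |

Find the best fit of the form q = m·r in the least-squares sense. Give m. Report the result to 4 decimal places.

m = 1.0490

Forming AᵀA = [[204]] and Aᵀq = [214]ᵀ gives AᵀA·[m]ᵀ = Aᵀq.
m = 214/204 = 1.04902.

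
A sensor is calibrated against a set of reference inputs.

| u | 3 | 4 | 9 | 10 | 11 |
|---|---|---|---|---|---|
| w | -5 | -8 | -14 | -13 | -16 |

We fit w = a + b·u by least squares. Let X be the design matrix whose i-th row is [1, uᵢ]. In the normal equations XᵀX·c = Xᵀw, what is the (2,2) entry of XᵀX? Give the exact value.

327

Row 2 ↔ basis u, column 2 ↔ basis u, so (XᵀX)_{2,2} = Σᵢ (u)·(u) = (3)·(3) + (4)·(4) + (9)·(9) + (10)·(10) + (11)·(11) = 327.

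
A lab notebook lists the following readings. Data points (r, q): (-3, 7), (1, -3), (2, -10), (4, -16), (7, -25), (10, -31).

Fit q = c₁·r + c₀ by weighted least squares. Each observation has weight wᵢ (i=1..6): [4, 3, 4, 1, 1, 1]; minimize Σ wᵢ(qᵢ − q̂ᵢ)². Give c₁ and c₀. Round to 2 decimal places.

c₁ = -3.08, c₀ = -2.25

The normal system AᵀWA·[c₁, c₀]ᵀ = AᵀWq is [[220, 20]; [20, 14]]·[c₁, c₀]ᵀ = [-722, -93]ᵀ.
Determinant 220·14 − 20² = 2680.
c₁ = ((-722)·14 − 20·(-93))/2680 = -1031/335; c₀ = (220·(-93) − 20·(-722))/2680 = -301/134.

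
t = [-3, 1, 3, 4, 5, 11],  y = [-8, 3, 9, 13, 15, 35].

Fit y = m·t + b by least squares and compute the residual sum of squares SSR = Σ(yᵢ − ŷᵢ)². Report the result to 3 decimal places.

The normal equations are: 181·m + 21·b = 566;  21·m + 6·b = 67.
(Σt·t = 181, Σt = 21, Σ1 = 6, Σt·y = 566, Σy = 67.)
det = 181·6 − 21² = 645.
m = (566·6 − 21·67)/645 = 663/215; b = (181·67 − 21·566)/645 = 241/645.
Residuals: 566/645, -59/129, -403/645, 188/645, -511/645, 91/129; SSR = 1664/645.

SSR = 2.580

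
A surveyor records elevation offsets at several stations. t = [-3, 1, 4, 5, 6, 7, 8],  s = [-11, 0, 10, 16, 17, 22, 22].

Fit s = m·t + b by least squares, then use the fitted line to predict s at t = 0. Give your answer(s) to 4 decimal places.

ŝ = -1.9156

The normal equations are: 200·m + 28·b = 585;  28·m + 7·b = 76.
(Σt·t = 200, Σt = 28, Σ1 = 7, Σt·s = 585, Σs = 76.)
Determinant 200·7 − 28² = 616.
m = (585·7 − 28·76)/616 = 281/88; b = (200·76 − 28·585)/616 = -295/154.
At t = 0: ŝ = (281/88)·(0) + (-295/154)·(1) = -295/154.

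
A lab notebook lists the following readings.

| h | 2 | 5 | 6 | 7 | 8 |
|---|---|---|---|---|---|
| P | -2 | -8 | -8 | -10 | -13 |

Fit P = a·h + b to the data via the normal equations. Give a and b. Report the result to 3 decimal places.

a = -1.717, b = 1.415

Entries of AᵀA: Σh·h = 178, Σh = 28, Σ1 = 5.
And Σh·P = -266, ΣP = -41.
AᵀA·[a, b]ᵀ = AᵀP becomes [[178, 28]; [28, 5]]·[a, b]ᵀ = [-266, -41]ᵀ.
Determinant 178·5 − 28² = 106.
a = ((-266)·5 − 28·(-41))/106 = -91/53; b = (178·(-41) − 28·(-266))/106 = 75/53.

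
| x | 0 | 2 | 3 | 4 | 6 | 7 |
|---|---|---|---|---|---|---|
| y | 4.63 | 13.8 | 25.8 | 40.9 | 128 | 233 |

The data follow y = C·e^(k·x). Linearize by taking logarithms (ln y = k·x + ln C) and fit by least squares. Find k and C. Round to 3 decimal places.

With ln yᵢ as the transformed response and xᵢ as the regressor:
AᵀA = [[114.0000, 22.0000]; [22.0000, 6]], rhs = [97.1144, 21.4218]ᵀ  (here Σx = 22.0000, Σ(x)² = 114.0000, Σln y = 21.4218, Σx·ln y = 97.1144).
Solving (det = 200.0000): k = 0.55704, ln C = 1.52784, so C = exp(1.52784) = 4.60820.

k = 0.557, C = 4.608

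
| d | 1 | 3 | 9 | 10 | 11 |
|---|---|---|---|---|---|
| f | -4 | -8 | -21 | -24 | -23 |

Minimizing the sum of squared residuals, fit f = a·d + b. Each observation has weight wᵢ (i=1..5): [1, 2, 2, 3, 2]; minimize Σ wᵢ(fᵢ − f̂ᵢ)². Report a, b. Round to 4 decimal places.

a = -2.0753, b = -2.0200

Setting ∂/∂a … = 0 gives: 723·a + 77·b = -1656;  77·a + 10·b = -180.
Δ = 723·10 − 77² = 1301.
a = ((-1656)·10 − 77·(-180))/1301 = -2700/1301; b = (723·(-180) − 77·(-1656))/1301 = -2628/1301.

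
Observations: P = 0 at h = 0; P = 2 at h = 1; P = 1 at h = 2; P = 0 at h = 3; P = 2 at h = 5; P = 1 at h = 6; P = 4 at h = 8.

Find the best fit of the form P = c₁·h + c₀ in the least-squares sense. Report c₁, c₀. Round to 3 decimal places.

c₁ = 0.328, c₀ = 0.259

Sums needed: Σh·h = 139, Σh = 25, Σ1 = 7.
And Σh·P = 52, ΣP = 10.
So AᵀA·[c₁, c₀]ᵀ = AᵀP: [[139, 25]; [25, 7]]·[c₁, c₀]ᵀ = [52, 10]ᵀ.
det = 139·7 − 25² = 348.
c₁ = (52·7 − 25·10)/348 = 19/58; c₀ = (139·10 − 25·52)/348 = 15/58.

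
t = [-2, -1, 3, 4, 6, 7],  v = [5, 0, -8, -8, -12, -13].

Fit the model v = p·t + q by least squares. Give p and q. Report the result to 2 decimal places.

With design matrix X, XᵀX = [[115, 17]; [17, 6]] and Xᵀv = [-229, -36]ᵀ.
Δ = 115·6 − 17² = 401.
p = ((-229)·6 − 17·(-36))/401 = -762/401; q = (115·(-36) − 17·(-229))/401 = -247/401.

p = -1.90, q = -0.62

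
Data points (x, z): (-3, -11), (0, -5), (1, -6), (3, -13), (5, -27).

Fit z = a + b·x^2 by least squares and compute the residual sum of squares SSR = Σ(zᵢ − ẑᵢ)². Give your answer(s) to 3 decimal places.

The normal system AᵀA·[a, b]ᵀ = Aᵀz is [[5, 44]; [44, 788]]·[a, b]ᵀ = [-62, -897]ᵀ.
det = 5·788 − 44² = 2004.
a = ((-62)·788 − 44·(-897))/2004 = -2347/501; b = (5·(-897) − 44·(-62))/2004 = -1757/2004.
Residuals: 3157/2004, -158/501, -293/668, -851/2004, -265/668; SSR = 6235/2004.

SSR = 3.111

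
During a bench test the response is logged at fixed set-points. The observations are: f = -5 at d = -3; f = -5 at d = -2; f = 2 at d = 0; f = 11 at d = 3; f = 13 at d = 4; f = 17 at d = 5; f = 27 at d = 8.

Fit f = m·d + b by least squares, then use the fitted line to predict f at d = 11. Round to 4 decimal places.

Sums needed: Σd·d = 127, Σd = 15, Σ1 = 7.
And Σd·f = 411, Σf = 60.
So MᵀM·[m, b]ᵀ = Mᵀf: [[127, 15]; [15, 7]]·[m, b]ᵀ = [411, 60]ᵀ.
det = 127·7 − 15² = 664.
m = (411·7 − 15·60)/664 = 1977/664; b = (127·60 − 15·411)/664 = 1455/664.
At d = 11: f̂ = (1977/664)·(11) + (1455/664)·(1) = 11601/332.

f̂ = 34.9428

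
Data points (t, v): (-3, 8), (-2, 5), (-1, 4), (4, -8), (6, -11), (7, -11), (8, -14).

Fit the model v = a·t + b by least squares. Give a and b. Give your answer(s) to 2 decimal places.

a = -1.98, b = 1.50

The normal system XᵀX·[a, b]ᵀ = Xᵀv is [[179, 19]; [19, 7]]·[a, b]ᵀ = [-325, -27]ᵀ.
Δ = 179·7 − 19² = 892.
a = ((-325)·7 − 19·(-27))/892 = -881/446; b = (179·(-27) − 19·(-325))/892 = 671/446.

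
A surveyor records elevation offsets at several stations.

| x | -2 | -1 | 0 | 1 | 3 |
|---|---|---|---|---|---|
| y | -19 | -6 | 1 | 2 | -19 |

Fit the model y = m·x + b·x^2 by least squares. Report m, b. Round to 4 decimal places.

m = 3.2740, b = -3.1637

Compute the Gram sums: Σx·x = 15, Σx·x^2 = 19, Σx^2·x^2 = 99.
Right-hand side: Σx·y = -11, Σx^2·y = -251.
AᵀA·[m, b]ᵀ = Aᵀy becomes [[15, 19]; [19, 99]]·[m, b]ᵀ = [-11, -251]ᵀ.
Determinant 15·99 − 19² = 1124.
m = ((-11)·99 − 19·(-251))/1124 = 920/281; b = (15·(-251) − 19·(-11))/1124 = -889/281.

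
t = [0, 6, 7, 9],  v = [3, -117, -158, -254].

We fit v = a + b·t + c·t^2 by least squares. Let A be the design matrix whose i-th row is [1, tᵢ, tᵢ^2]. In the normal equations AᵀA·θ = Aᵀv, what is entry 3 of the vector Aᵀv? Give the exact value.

Entry 3 ↔ basis t^2, so (Aᵀv)_{3} = Σᵢ (t^2)·vᵢ = (0)·(3) + (36)·(-117) + (49)·(-158) + (81)·(-254) = -32528.

-32528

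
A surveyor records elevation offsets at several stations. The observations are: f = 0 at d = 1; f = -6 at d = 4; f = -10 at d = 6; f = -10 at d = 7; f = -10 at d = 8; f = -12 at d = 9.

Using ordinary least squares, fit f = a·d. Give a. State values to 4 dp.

a = -1.3846

Setting ∂/∂a … = 0 gives: 247·a = -342.
a = (-342)/247 = -1.38462.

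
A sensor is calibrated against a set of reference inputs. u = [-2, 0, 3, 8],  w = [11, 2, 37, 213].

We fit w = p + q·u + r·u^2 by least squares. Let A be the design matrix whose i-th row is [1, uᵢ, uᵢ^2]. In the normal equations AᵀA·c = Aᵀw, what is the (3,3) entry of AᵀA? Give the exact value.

Row 3 ↔ basis u^2, column 3 ↔ basis u^2, so (AᵀA)_{3,3} = Σᵢ (u^2)·(u^2) = (4)·(4) + (0)·(0) + (9)·(9) + (64)·(64) = 4193.

4193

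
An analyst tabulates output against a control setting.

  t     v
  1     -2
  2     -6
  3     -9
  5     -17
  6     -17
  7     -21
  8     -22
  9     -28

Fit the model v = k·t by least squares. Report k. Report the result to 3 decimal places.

From the data, Σt·t = 269.
Moment sums: Σt·v = -803.
k = (-803)/269 = -2.98513.

k = -2.985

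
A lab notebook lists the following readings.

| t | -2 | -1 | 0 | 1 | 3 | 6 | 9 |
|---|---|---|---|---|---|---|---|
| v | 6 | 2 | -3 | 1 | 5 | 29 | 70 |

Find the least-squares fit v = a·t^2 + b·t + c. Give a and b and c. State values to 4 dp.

a = 0.9913, b = -1.0682, c = -0.5368

The normal system MᵀM·[a, b, c]ᵀ = Mᵀv is [[7956, 964, 132]; [964, 132, 16]; [132, 16, 7]]·[a, b, c]ᵀ = [6786, 806, 110]ᵀ.
Solving the 3×3 system (Gaussian elimination) gives a = 36027/36344, b = -38823/36344, c = -4877/9086.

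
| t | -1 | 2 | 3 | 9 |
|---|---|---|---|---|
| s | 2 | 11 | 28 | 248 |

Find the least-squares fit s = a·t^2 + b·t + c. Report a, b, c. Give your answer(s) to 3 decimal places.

Entries of AᵀA: Σt^2·t^2 = 6659, Σt^2·t = 763, Σt^2 = 95, Σt·t = 95, Σt = 13, Σ1 = 4.
Moment sums: Σt^2·s = 20386, Σt·s = 2336, Σs = 289.
AᵀA·[a, b, c]ᵀ = Aᵀs becomes [[6659, 763, 95]; [763, 95, 13]; [95, 13, 4]]·[a, b, c]ᵀ = [20386, 2336, 289]ᵀ.
Solving the 3×3 system (Gaussian elimination) gives a = 26275/8634, b = 2353/8634, c = -1312/1439.

a = 3.043, b = 0.273, c = -0.912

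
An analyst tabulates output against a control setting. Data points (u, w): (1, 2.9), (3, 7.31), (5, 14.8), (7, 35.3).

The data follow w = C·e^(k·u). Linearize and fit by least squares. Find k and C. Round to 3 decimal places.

Let Y = ln w. Fitting Y = k·u + ln C by least squares:
AᵀA = [[84.0000, 16.0000]; [16.0000, 4]], rhs = [45.4528, 9.3125]ᵀ  (here Σu = 16.0000, Σ(u)² = 84.0000, Σln w = 9.3125, Σu·ln w = 45.4528).
Slope k = (n·Σu·ln w − Σu·Σln w)/(n·Σ(u)² − (Σu)²) = (4·45.4528 − 16.0000·9.3125)/80.0000 = 0.41015; ln C = (Σln w − k·Σu)/n = 0.68754, so C = exp(0.68754) = 1.98881.

k = 0.410, C = 1.989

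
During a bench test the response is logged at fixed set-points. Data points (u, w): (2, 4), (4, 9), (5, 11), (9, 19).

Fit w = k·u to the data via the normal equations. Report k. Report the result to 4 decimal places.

k = 2.1429

Compute the Gram sums: Σu·u = 126.
For Mᵀw: Σu·w = 270.
So MᵀM·[k]ᵀ = Mᵀw: [[126]]·[k]ᵀ = [270]ᵀ.
k = 270/126 = 2.14286.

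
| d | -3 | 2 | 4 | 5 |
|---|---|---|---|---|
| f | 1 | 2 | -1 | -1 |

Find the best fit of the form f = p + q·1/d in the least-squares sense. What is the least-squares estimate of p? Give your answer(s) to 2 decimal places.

Setting ∂/∂p … = 0 gives: 4·p + (37/60)·q = 1;  (37/60)·p + (1669/3600)·q = 13/60.
Eliminating q: (1669/3600)·(row 1) − (37/60)·(row 2) gives (1769/1200)·p = (1669/3600)·1 − (37/60)·(13/60) = 33/100, so p = 396/1769.
Then q = ((13/60) − (37/60)·(396/1769))/(1669/3600) = 300/1769.

p = 0.22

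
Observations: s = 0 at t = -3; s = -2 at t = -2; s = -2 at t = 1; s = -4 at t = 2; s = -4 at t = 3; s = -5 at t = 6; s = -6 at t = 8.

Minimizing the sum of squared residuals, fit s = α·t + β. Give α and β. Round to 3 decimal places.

The normal system MᵀM·[α, β]ᵀ = Mᵀs is [[127, 15]; [15, 7]]·[α, β]ᵀ = [-96, -23]ᵀ.
det = 127·7 − 15² = 664.
α = ((-96)·7 − 15·(-23))/664 = -327/664; β = (127·(-23) − 15·(-96))/664 = -1481/664.

α = -0.492, β = -2.230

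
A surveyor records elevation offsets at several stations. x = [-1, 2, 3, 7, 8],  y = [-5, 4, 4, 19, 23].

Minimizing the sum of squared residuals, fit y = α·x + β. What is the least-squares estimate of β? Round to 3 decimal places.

β = -2.858

Entries of AᵀA: Σx·x = 127, Σx = 19, Σ1 = 5.
And Σx·y = 342, Σy = 45.
Eliminating β: 5·(row 1) − 19·(row 2) gives 274·α = 5·342 − 19·45 = 855, so α = 855/274.
Then β = (45 − 19·(855/274))/5 = -783/274.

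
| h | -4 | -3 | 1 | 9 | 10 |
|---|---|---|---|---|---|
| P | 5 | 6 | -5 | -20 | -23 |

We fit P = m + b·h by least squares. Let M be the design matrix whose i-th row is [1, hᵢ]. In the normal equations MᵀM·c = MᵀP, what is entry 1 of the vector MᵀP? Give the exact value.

-37

Entry 1 ↔ basis 1, so (MᵀP)_{1} = Σᵢ Pᵢ = (1)·(5) + (1)·(6) + (1)·(-5) + (1)·(-20) + (1)·(-23) = -37.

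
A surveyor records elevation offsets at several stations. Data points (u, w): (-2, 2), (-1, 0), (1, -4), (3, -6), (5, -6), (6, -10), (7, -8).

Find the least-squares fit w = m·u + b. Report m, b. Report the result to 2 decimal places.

Forming XᵀX = [[125, 19]; [19, 7]] and Xᵀw = [-172, -32]ᵀ gives XᵀX·[m, b]ᵀ = Xᵀw.
Eliminating b: 7·(row 1) − 19·(row 2) gives 514·m = 7·(-172) − 19·(-32) = -596, so m = -298/257.
Then b = ((-32) − 19·(-298/257))/7 = -366/257.

m = -1.16, b = -1.42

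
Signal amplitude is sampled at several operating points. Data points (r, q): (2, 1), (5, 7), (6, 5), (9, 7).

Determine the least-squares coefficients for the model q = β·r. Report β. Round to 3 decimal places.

Entries of MᵀM: Σr·r = 146.
Moment sums: Σr·q = 130.
Normal equations: [[146]]·[β]ᵀ = [130]ᵀ.
β = 130/146 = 0.890411.

β = 0.890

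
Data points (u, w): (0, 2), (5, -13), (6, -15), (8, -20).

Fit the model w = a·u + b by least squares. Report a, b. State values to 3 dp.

a = -2.777, b = 1.691

The normal system AᵀA·[a, b]ᵀ = Aᵀw is [[125, 19]; [19, 4]]·[a, b]ᵀ = [-315, -46]ᵀ.
det = 125·4 − 19² = 139.
a = ((-315)·4 − 19·(-46))/139 = -386/139; b = (125·(-46) − 19·(-315))/139 = 235/139.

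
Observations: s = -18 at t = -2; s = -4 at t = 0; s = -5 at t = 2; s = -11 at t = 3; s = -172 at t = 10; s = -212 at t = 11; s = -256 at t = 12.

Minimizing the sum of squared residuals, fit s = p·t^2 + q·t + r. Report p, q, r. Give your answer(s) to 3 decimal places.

Forming XᵀX = [[45490, 4086, 382]; [4086, 382, 36]; [382, 36, 7]] and Xᵀs = [-79907, -7131, -678]ᵀ gives XᵀX·[p, q, r]ᵀ = Xᵀs.
Inverting the 3×3 Gram matrix, [p, q, r]ᵀ = [-626389/306978, 177936/51163, -520333/153489]ᵀ.

p = -2.041, q = 3.478, r = -3.390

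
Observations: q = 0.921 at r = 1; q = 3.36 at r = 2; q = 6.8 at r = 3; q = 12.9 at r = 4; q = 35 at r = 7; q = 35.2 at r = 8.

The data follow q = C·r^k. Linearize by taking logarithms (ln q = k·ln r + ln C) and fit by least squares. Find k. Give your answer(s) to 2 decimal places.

Let Y = ln q. Fitting Y = k·ln r + ln C by least squares:
XᵀX = [[11.7199, 7.2034]; [7.2034, 6]], rhs = [20.8145, 12.7202]ᵀ  (here Σln r = 7.2034, Σ(ln r)² = 11.7199, Σln q = 12.7202, Σln r·ln q = 20.8145).
Slope k = (n·Σln r·ln q − Σln r·Σln q)/(n·Σ(ln r)² − (Σln r)²) = (6·20.8145 − 7.2034·12.7202)/18.4301 = 1.80455; ln C = (Σln q − k·Σln r)/n = -0.04645.

k = 1.80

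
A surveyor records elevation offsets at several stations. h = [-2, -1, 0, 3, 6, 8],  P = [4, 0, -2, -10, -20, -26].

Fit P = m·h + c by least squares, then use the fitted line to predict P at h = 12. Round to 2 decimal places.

From the data, Σh·h = 114, Σh = 14, Σ1 = 6.
Right-hand side: Σh·P = -366, ΣP = -54.
So AᵀA·[m, c]ᵀ = AᵀP: [[114, 14]; [14, 6]]·[m, c]ᵀ = [-366, -54]ᵀ.
Determinant 114·6 − 14² = 488.
m = ((-366)·6 − 14·(-54))/488 = -180/61; c = (114·(-54) − 14·(-366))/488 = -129/61.
At h = 12: P̂ = (-180/61)·(12) + (-129/61)·(1) = -2289/61.

P̂ = -37.52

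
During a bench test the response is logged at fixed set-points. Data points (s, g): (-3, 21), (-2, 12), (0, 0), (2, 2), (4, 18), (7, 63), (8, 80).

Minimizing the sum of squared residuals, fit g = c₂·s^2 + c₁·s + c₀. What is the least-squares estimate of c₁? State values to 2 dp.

c₁ = -2.07

Compute the Gram sums: Σs^2·s^2 = 6866, Σs^2·s = 892, Σs^2 = 146, Σs·s = 146, Σs = 16, Σ1 = 7.
And Σs^2·g = 8740, Σs·g = 1070, Σg = 196.
AᵀA·[c₂, c₁, c₀]ᵀ = Aᵀg becomes [[6866, 892, 146]; [892, 146, 16]; [146, 16, 7]]·[c₂, c₁, c₀]ᵀ = [8740, 1070, 196]ᵀ.
Row-reducing yields c₂ = 13484/8869, c₁ = -18381/8869, c₀ = 9108/8869.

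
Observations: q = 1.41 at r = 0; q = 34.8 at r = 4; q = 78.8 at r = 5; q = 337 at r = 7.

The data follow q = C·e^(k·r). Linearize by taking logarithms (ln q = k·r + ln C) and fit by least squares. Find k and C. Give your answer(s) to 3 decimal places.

k = 0.787, C = 1.453

Taking logs, ln q = k·r + ln C, so regress ln q on r.
Σr = 16.0000, Σ(r)² = 90.0000, Σln q = 14.0802, Σr·ln q = 76.7736.
Equations: 90.0000·k + 16.0000·ln C = 76.7736;  16.0000·k + 4·ln C = 14.0802.
Δ = 90.0000·4 − (16.0000)² = 104.0000; k = (76.7736·4 − 16.0000·14.0802)/104.0000 = 0.78665, ln C = (90.0000·14.0802 − 16.0000·76.7736)/104.0000 = 0.37347, so C = exp(0.37347) = 1.45276.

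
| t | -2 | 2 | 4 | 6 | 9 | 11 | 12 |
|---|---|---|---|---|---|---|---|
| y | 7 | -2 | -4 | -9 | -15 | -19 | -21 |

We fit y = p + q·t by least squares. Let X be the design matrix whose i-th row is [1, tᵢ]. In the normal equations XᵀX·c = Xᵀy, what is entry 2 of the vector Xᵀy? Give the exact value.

-684

Entry 2 ↔ basis t, so (Xᵀy)_{2} = Σᵢ (t)·yᵢ = (-2)·(7) + (2)·(-2) + (4)·(-4) + (6)·(-9) + (9)·(-15) + (11)·(-19) + (12)·(-21) = -684.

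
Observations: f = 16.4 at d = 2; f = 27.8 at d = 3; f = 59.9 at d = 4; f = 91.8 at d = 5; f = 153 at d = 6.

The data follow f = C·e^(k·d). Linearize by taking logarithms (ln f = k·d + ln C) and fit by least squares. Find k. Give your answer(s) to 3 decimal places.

Taking logs, ln f = k·d + ln C, so regress ln f on d.
Σd = 20.0000, Σ(d)² = 90.0000, Σln f = 19.7650, Σd·ln f = 84.7211.
Equations: 90.0000·k + 20.0000·ln C = 84.7211;  20.0000·k + 5·ln C = 19.7650.
Δ = 90.0000·5 − (20.0000)² = 50.0000; k = (84.7211·5 − 20.0000·19.7650)/50.0000 = 0.56609, ln C = (90.0000·19.7650 − 20.0000·84.7211)/50.0000 = 1.68865.

k = 0.566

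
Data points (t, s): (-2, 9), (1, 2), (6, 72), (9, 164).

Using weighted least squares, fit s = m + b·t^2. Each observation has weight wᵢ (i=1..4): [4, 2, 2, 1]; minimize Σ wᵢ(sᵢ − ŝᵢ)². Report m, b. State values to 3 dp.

Entries of AᵀWA: Σwᵢ·1 = 9, Σwᵢ·t^2 = 171, Σwᵢ·t^2·t^2 = 9219.
Moment sums: Σwᵢ·s = 348, Σwᵢ·t^2·s = 18616.
AᵀWA·[m, b]ᵀ = AᵀWs becomes [[9, 171]; [171, 9219]]·[m, b]ᵀ = [348, 18616]ᵀ.
Determinant 9·9219 − 171² = 53730.
m = (348·9219 − 171·18616)/53730 = 1382/2985; b = (9·18616 − 171·348)/53730 = 6002/2985.

m = 0.463, b = 2.011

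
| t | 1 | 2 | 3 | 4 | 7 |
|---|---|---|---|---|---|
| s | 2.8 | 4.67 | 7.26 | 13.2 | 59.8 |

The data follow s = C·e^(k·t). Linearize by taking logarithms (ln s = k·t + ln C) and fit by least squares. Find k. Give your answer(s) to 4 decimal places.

Let Y = ln s. Fitting Y = k·t + ln C by least squares:
Over the data: Σt = 17.0000, Σ(t)² = 79.0000, Σln s = 11.2244, Σt·ln s = 49.0170.
Normal system: [[79.0000, 17.0000]; [17.0000, 5]]·[k, ln C]ᵀ = [49.0170, 11.2244]ᵀ.
Slope k = (n·Σt·ln s − Σt·Σln s)/(n·Σ(t)² − (Σt)²) = (5·49.0170 − 17.0000·11.2244)/106.0000 = 0.51199; ln C = (Σln s − k·Σt)/n = 0.50413.

k = 0.5120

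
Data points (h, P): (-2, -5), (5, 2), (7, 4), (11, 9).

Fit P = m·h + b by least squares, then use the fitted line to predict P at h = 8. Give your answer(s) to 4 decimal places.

Compute the Gram sums: Σh·h = 199, Σh = 21, Σ1 = 4.
And Σh·P = 147, ΣP = 10.
Δ = 199·4 − 21² = 355.
m = (147·4 − 21·10)/355 = 378/355; b = (199·10 − 21·147)/355 = -1097/355.
At h = 8: P̂ = (378/355)·(8) + (-1097/355)·(1) = 1927/355.

P̂ = 5.4282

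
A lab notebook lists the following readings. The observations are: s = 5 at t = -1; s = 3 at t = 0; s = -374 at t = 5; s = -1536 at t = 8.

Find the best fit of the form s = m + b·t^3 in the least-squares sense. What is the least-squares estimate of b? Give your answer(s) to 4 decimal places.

b = -3.0047

Sums needed: Σ1 = 4, Σt^3 = 636, Σt^3·t^3 = 277770.
Right-hand side: Σs = -1902, Σt^3·s = -833187.
Normal equations: [[4, 636]; [636, 277770]]·[m, b]ᵀ = [-1902, -833187]ᵀ.
det = 4·277770 − 636² = 706584.
m = ((-1902)·277770 − 636·(-833187))/706584 = 66183/29441; b = (4·(-833187) − 636·(-1902))/706584 = -176923/58882.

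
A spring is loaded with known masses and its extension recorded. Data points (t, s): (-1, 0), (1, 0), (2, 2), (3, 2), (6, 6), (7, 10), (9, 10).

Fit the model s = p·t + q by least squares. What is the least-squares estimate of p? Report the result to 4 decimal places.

p = 1.1747

AᵀA·[p, q]ᵀ = Aᵀs reads: 181·p + 27·q = 206;  27·p + 7·q = 30.
Eliminating q: 7·(row 1) − 27·(row 2) gives 538·p = 7·206 − 27·30 = 632, so p = 316/269.
Then q = (30 − 27·(316/269))/7 = -66/269.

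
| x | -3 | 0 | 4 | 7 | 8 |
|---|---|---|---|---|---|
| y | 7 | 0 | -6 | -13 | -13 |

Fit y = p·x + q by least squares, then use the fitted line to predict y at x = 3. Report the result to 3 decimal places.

MᵀM·[p, q]ᵀ = Mᵀy reads: 138·p + 16·q = -240;  16·p + 5·q = -25.
(Σx·x = 138, Σx = 16, Σ1 = 5, Σx·y = -240, Σy = -25.)
Determinant 138·5 − 16² = 434.
p = ((-240)·5 − 16·(-25))/434 = -400/217; q = (138·(-25) − 16·(-240))/434 = 195/217.
At x = 3: ŷ = (-400/217)·(3) + (195/217)·(1) = -1005/217.

ŷ = -4.631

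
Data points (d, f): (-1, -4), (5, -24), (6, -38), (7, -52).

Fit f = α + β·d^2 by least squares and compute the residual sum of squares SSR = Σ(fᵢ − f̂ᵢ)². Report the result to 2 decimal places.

SSR = 10.74

Normal-equation sums: Σ1 = 4, Σd^2 = 111, Σd^2·d^2 = 4323.
Moment sums: Σf = -118, Σd^2·f = -4520.
Δ = 4·4323 − 111² = 4971.
α = ((-118)·4323 − 111·(-4520))/4971 = -2798/1657; β = (4·(-4520) − 111·(-118))/4971 = -4982/4971.
Residuals: -6508/4971, 13640/4971, -384/1657, -5980/4971; SSR = 53408/4971.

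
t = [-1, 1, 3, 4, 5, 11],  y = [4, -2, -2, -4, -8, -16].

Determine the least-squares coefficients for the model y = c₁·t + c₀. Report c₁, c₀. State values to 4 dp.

Normal-equation sums: Σt·t = 173, Σt = 23, Σ1 = 6.
Moment sums: Σt·y = -244, Σy = -28.
AᵀA·[c₁, c₀]ᵀ = Aᵀy becomes [[173, 23]; [23, 6]]·[c₁, c₀]ᵀ = [-244, -28]ᵀ.
Δ = 173·6 − 23² = 509.
c₁ = ((-244)·6 − 23·(-28))/509 = -820/509; c₀ = (173·(-28) − 23·(-244))/509 = 768/509.

c₁ = -1.6110, c₀ = 1.5088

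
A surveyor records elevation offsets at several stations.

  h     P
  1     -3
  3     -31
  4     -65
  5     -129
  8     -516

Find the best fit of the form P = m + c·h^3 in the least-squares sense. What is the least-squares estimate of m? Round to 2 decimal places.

m = -2.56

From the data, Σ1 = 5, Σh^3 = 729, Σh^3·h^3 = 282595.
Moment sums: ΣP = -744, Σh^3·P = -285317.
AᵀA·[m, c]ᵀ = AᵀP becomes [[5, 729]; [729, 282595]]·[m, c]ᵀ = [-744, -285317]ᵀ.
Determinant 5·282595 − 729² = 881534.
m = ((-744)·282595 − 729·(-285317))/881534 = -2254587/881534; c = (5·(-285317) − 729·(-744))/881534 = -884209/881534.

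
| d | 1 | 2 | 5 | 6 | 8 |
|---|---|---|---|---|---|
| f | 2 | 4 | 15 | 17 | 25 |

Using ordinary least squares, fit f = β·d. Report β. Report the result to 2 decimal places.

β = 2.98

Entries of AᵀA: Σd·d = 130.
Moment sums: Σd·f = 387.
Normal equations: [[130]]·[β]ᵀ = [387]ᵀ.
Hence β = 387 / 130 ≈ 2.97692.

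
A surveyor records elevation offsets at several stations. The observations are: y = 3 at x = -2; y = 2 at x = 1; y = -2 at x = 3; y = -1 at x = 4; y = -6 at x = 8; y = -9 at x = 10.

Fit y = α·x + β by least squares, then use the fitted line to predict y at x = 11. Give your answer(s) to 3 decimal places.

Compute the Gram sums: Σx·x = 194, Σx = 24, Σ1 = 6.
For Aᵀy: Σx·y = -152, Σy = -13.
Normal equations: [[194, 24]; [24, 6]]·[α, β]ᵀ = [-152, -13]ᵀ.
Determinant 194·6 − 24² = 588.
α = ((-152)·6 − 24·(-13))/588 = -50/49; β = (194·(-13) − 24·(-152))/588 = 563/294.
At x = 11: ŷ = (-50/49)·(11) + (563/294)·(1) = -391/42.

ŷ = -9.310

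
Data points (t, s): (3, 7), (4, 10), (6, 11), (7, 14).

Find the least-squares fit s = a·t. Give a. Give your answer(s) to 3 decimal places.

a = 2.045

From the data, Σt·t = 110.
Right-hand side: Σt·s = 225.
So AᵀA·[a]ᵀ = Aᵀs: [[110]]·[a]ᵀ = [225]ᵀ.
Hence a = 225 / 110 ≈ 2.04545.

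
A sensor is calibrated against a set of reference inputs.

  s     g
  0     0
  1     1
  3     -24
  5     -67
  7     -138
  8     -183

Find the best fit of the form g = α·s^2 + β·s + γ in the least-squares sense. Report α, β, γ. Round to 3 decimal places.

XᵀX·[α, β, γ]ᵀ = Xᵀg reads: 7204·α + 1008·β + 148·γ = -20364;  1008·α + 148·β + 24·γ = -2836;  148·α + 24·β + 6·γ = -411.
(Σs^2·s^2 = 7204, Σs^2·s = 1008, Σs^2 = 148, Σs·s = 148, Σs = 24, Σ1 = 6, Σs^2·g = -20364, Σs·g = -2836, Σg = -411.)
Inverting the 3×3 Gram matrix, [α, β, γ]ᵀ = [-1035/338, 266/169, 249/338]ᵀ.

α = -3.062, β = 1.574, γ = 0.737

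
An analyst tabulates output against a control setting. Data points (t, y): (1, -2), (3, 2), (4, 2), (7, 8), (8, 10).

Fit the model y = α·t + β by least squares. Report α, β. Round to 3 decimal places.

α = 1.687, β = -3.759

With design matrix M, MᵀM = [[139, 23]; [23, 5]] and Mᵀy = [148, 20]ᵀ.
Δ = 139·5 − 23² = 166.
α = (148·5 − 23·20)/166 = 140/83; β = (139·20 − 23·148)/166 = -312/83.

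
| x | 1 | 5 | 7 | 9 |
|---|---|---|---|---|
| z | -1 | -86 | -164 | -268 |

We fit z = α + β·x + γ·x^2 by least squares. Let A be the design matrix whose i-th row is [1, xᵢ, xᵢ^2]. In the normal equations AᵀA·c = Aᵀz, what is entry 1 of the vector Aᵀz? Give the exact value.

Entry 1 ↔ basis 1, so (Aᵀz)_{1} = Σᵢ zᵢ = (1)·(-1) + (1)·(-86) + (1)·(-164) + (1)·(-268) = -519.

-519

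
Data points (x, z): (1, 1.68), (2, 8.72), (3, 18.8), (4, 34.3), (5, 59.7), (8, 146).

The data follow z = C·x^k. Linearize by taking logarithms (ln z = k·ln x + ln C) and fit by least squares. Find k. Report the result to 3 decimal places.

k = 2.143

Linearized form: ln z = k·ln x + ln C. From the 6 transformed points,
AᵀA = [[10.5236, 6.8669]; [6.8669, 6]], rhs = [26.5697, 18.2264]ᵀ  (here Σln x = 6.8669, Σ(ln x)² = 10.5236, Σln z = 18.2264, Σln x·ln z = 26.5697).
Solving (det = 15.9867): k = 2.14295, ln C = 0.58514.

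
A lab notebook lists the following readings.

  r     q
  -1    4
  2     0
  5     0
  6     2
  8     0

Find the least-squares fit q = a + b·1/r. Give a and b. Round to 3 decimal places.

a = 1.195, b = -2.742

AᵀA·[a, b]ᵀ = Aᵀq reads: 5·a + (-1/120)·b = 6;  (-1/120)·a + (19201/14400)·b = -11/3.
(Σ1 = 5, Σ1/r = -1/120, Σ1/r·1/r = 19201/14400, Σq = 6, Σ1/r·q = -11/3.)
det = 5·(19201/14400) − (-1/120)² = 24001/3600.
a = (6·(19201/14400) − (-1/120)·(-11/3))/(24001/3600) = 57383/48002; b = (5·(-11/3) − (-1/120)·6)/(24001/3600) = -65820/24001.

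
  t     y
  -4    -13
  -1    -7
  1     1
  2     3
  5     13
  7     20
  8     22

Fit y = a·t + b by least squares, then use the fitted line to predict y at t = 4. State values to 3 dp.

XᵀX·[a, b]ᵀ = Xᵀy reads: 160·a + 18·b = 447;  18·a + 7·b = 39.
Eliminating b: 7·(row 1) − 18·(row 2) gives 796·a = 7·447 − 18·39 = 2427, so a = 2427/796.
Then b = (39 − 18·(2427/796))/7 = -903/398.
At t = 4: ŷ = (2427/796)·(4) + (-903/398)·(1) = 3951/398.

ŷ = 9.927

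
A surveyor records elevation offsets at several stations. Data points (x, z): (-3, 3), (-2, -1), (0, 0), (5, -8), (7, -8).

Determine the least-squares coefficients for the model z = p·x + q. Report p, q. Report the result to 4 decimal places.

The normal equations are: 87·p + 7·q = -103;  7·p + 5·q = -14.
(Σx·x = 87, Σx = 7, Σ1 = 5, Σx·z = -103, Σz = -14.)
Δ = 87·5 − 7² = 386.
p = ((-103)·5 − 7·(-14))/386 = -417/386; q = (87·(-14) − 7·(-103))/386 = -497/386.

p = -1.0803, q = -1.2876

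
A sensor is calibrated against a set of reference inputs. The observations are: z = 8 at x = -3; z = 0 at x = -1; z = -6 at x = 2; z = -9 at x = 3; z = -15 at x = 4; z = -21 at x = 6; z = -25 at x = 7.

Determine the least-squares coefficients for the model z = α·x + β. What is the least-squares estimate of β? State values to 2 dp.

Normal-equation sums: Σx·x = 124, Σx = 18, Σ1 = 7.
Moment sums: Σx·z = -424, Σz = -68.
So MᵀM·[α, β]ᵀ = Mᵀz: [[124, 18]; [18, 7]]·[α, β]ᵀ = [-424, -68]ᵀ.
Eliminating β: 7·(row 1) − 18·(row 2) gives 544·α = 7·(-424) − 18·(-68) = -1744, so α = -109/34.
Then β = ((-68) − 18·(-109/34))/7 = -25/17.

β = -1.47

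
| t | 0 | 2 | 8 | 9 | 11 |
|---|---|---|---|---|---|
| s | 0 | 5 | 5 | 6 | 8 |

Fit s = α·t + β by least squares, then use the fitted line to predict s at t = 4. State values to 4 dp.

Compute the Gram sums: Σt·t = 270, Σt = 30, Σ1 = 5.
Right-hand side: Σt·s = 192, Σs = 24.
So XᵀX·[α, β]ᵀ = Xᵀs: [[270, 30]; [30, 5]]·[α, β]ᵀ = [192, 24]ᵀ.
Δ = 270·5 − 30² = 450.
α = (192·5 − 30·24)/450 = 8/15; β = (270·24 − 30·192)/450 = 8/5.
At t = 4: ŝ = (8/15)·(4) + (8/5)·(1) = 56/15.

ŝ = 3.7333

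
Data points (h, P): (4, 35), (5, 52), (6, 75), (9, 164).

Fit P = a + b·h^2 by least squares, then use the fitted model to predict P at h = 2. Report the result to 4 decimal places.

P̂ = 10.8839

Entries of MᵀM: Σ1 = 4, Σh^2 = 158, Σh^2·h^2 = 8738.
And ΣP = 326, Σh^2·P = 17844.
So MᵀM·[a, b]ᵀ = MᵀP: [[4, 158]; [158, 8738]]·[a, b]ᵀ = [326, 17844]ᵀ.
Δ = 4·8738 − 158² = 9988.
a = (326·8738 − 158·17844)/9988 = 7309/2497; b = (4·17844 − 158·326)/9988 = 4967/2497.
At h = 2: P̂ = (7309/2497)·(1) + (4967/2497)·(4) = 27177/2497.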